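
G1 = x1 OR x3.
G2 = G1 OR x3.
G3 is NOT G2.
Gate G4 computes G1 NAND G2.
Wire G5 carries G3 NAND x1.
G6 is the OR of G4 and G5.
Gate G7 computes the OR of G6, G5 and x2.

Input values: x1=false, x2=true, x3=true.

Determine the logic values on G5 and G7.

G5 = true, G7 = true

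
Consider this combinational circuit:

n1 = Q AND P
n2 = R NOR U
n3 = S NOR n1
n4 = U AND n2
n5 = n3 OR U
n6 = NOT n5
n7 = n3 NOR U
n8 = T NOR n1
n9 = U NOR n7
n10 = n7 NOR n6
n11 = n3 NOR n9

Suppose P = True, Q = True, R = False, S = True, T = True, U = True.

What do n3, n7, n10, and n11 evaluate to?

n1 = Q AND P = True AND True = True
n3 = S NOR n1 = True NOR True = False
n5 = n3 OR U = False OR True = True
n6 = NOT n5 = NOT True = False
n7 = n3 NOR U = False NOR True = False
n9 = U NOR n7 = True NOR False = False
n10 = n7 NOR n6 = False NOR False = True
n11 = n3 NOR n9 = False NOR False = True

n3 = False  n7 = False  n10 = True  n11 = True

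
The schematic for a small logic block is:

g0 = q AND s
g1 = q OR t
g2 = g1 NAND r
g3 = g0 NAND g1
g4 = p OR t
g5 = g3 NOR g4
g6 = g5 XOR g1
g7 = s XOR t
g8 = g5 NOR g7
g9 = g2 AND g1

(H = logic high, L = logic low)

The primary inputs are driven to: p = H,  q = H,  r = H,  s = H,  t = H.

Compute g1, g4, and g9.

g1 = q OR t = H OR H = H
g2 = g1 NAND r = H NAND H = L
g4 = p OR t = H OR H = H
g9 = g2 AND g1 = L AND H = L

g1 = H  g4 = H  g9 = L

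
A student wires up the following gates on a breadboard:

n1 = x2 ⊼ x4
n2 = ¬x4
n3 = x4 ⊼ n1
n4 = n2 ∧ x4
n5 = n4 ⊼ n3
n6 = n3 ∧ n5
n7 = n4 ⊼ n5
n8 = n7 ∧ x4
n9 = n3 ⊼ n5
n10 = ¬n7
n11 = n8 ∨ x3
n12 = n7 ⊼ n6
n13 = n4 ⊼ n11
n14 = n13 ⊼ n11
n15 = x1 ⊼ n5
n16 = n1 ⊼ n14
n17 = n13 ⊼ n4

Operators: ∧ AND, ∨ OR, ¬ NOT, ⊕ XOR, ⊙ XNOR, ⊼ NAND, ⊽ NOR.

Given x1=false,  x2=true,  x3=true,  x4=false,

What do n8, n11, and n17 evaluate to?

n1 = x2 NAND x4 = true NAND false = true
n2 = NOT x4 = NOT false = true
n3 = x4 NAND n1 = false NAND true = true
n4 = n2 AND x4 = true AND false = false
n5 = n4 NAND n3 = false NAND true = true
n7 = n4 NAND n5 = false NAND true = true
n8 = n7 AND x4 = true AND false = false
n11 = n8 OR x3 = false OR true = true
n13 = n4 NAND n11 = false NAND true = true
n17 = n13 NAND n4 = true NAND false = true

n8 = false; n11 = true; n17 = true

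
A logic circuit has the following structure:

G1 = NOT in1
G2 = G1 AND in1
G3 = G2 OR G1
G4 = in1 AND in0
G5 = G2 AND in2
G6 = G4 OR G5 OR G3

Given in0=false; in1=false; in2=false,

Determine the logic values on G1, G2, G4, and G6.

G1 = true, G2 = false, G4 = false, G6 = true

G1 = NOT in1 = NOT false = true
G2 = G1 AND in1 = true AND false = false
G3 = G2 OR G1 = false OR true = true
G4 = in1 AND in0 = false AND false = false
G5 = G2 AND in2 = false AND false = false
G6 = G4 OR G5 OR G3 = false OR false OR true = true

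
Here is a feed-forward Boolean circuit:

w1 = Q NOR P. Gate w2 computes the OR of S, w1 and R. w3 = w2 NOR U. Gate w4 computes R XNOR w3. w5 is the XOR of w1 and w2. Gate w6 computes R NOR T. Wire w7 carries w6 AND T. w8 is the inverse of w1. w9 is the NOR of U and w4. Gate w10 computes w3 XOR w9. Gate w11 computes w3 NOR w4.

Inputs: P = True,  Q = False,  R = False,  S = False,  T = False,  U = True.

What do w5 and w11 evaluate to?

w1 = Q NOR P = False NOR True = False
w2 = S OR w1 OR R = False OR False OR False = False
w3 = w2 NOR U = False NOR True = False
w4 = R XNOR w3 = False XNOR False = True
w5 = w1 XOR w2 = False XOR False = False
w11 = w3 NOR w4 = False NOR True = False

w5 = False  w11 = False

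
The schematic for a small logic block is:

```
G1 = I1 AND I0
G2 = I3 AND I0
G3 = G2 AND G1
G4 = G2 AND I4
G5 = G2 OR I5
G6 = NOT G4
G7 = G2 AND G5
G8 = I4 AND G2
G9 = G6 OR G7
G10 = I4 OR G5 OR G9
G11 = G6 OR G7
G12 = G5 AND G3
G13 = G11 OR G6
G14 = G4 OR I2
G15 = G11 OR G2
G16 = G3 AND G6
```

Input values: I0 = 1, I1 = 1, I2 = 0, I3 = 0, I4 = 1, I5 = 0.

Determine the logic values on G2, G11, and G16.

G1 = I1 AND I0 = 1 AND 1 = 1
G2 = I3 AND I0 = 0 AND 1 = 0
G3 = G2 AND G1 = 0 AND 1 = 0
G4 = G2 AND I4 = 0 AND 1 = 0
G5 = G2 OR I5 = 0 OR 0 = 0
G6 = NOT G4 = NOT 0 = 1
G7 = G2 AND G5 = 0 AND 0 = 0
G11 = G6 OR G7 = 1 OR 0 = 1
G16 = G3 AND G6 = 0 AND 1 = 0

G2 = 0; G11 = 1; G16 = 0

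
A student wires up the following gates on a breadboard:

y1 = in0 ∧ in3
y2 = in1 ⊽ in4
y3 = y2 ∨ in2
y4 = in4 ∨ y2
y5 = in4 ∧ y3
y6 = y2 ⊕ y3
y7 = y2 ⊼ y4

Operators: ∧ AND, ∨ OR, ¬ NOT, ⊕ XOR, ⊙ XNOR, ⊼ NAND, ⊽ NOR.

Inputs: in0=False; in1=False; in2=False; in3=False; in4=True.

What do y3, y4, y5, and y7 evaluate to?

y2 = in1 NOR in4 = False NOR True = False
y3 = y2 OR in2 = False OR False = False
y4 = in4 OR y2 = True OR False = True
y5 = in4 AND y3 = True AND False = False
y7 = y2 NAND y4 = False NAND True = True

y3 = False  y4 = True  y5 = False  y7 = True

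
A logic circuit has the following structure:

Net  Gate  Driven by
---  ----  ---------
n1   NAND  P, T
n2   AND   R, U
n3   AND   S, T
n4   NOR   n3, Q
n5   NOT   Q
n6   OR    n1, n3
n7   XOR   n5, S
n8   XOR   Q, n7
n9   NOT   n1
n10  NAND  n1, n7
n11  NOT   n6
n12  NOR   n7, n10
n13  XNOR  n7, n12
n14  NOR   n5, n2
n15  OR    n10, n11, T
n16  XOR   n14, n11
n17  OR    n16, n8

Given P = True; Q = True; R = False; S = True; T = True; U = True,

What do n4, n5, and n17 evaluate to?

n1 = P NAND T = True NAND True = False
n2 = R AND U = False AND True = False
n3 = S AND T = True AND True = True
n4 = n3 NOR Q = True NOR True = False
n5 = NOT Q = NOT True = False
n6 = n1 OR n3 = False OR True = True
n7 = n5 XOR S = False XOR True = True
n8 = Q XOR n7 = True XOR True = False
n11 = NOT n6 = NOT True = False
n14 = n5 NOR n2 = False NOR False = True
n16 = n14 XOR n11 = True XOR False = True
n17 = n16 OR n8 = True OR False = True

n4 = False; n5 = False; n17 = True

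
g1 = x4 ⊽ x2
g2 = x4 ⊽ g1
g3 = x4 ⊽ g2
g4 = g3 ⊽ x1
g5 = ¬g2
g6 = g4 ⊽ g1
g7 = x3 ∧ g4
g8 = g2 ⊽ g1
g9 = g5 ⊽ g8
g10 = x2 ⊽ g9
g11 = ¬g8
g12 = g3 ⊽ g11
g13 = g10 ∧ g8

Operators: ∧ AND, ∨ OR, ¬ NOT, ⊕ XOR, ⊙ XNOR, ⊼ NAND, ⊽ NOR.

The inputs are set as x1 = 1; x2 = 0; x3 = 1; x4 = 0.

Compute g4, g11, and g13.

g4 = 0, g11 = 1, g13 = 0

g1 = x4 NOR x2 = 0 NOR 0 = 1
g2 = x4 NOR g1 = 0 NOR 1 = 0
g3 = x4 NOR g2 = 0 NOR 0 = 1
g4 = g3 NOR x1 = 1 NOR 1 = 0
g5 = NOT g2 = NOT 0 = 1
g8 = g2 NOR g1 = 0 NOR 1 = 0
g9 = g5 NOR g8 = 1 NOR 0 = 0
g10 = x2 NOR g9 = 0 NOR 0 = 1
g11 = NOT g8 = NOT 0 = 1
g13 = g10 AND g8 = 1 AND 0 = 0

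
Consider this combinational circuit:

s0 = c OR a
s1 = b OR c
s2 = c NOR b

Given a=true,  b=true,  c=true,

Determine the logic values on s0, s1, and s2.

s0 = true, s1 = true, s2 = false

s0 = true OR true = true
s1 = true OR true = true
s2 = true NOR true = false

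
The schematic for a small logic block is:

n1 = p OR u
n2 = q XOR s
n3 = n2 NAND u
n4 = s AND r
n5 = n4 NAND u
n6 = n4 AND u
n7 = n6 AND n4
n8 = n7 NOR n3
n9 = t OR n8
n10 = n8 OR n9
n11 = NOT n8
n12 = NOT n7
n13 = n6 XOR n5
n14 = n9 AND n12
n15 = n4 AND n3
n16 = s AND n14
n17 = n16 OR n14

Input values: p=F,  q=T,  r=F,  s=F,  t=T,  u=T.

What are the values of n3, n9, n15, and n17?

n2 = q XOR s = T XOR F = T
n3 = n2 NAND u = T NAND T = F
n4 = s AND r = F AND F = F
n6 = n4 AND u = F AND T = F
n7 = n6 AND n4 = F AND F = F
n8 = n7 NOR n3 = F NOR F = T
n9 = t OR n8 = T OR T = T
n12 = NOT n7 = NOT F = T
n14 = n9 AND n12 = T AND T = T
n15 = n4 AND n3 = F AND F = F
n16 = s AND n14 = F AND T = F
n17 = n16 OR n14 = F OR T = T

n3 = F; n9 = T; n15 = F; n17 = T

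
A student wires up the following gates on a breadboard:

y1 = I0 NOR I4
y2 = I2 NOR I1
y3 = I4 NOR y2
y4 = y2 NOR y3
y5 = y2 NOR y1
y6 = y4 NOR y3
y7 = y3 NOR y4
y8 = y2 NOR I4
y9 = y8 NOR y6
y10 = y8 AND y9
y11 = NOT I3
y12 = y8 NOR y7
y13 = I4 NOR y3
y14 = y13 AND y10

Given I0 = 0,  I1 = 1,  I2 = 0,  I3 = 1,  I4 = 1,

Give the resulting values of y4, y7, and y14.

y2 = I2 NOR I1 = 0 NOR 1 = 0
y3 = I4 NOR y2 = 1 NOR 0 = 0
y4 = y2 NOR y3 = 0 NOR 0 = 1
y6 = y4 NOR y3 = 1 NOR 0 = 0
y7 = y3 NOR y4 = 0 NOR 1 = 0
y8 = y2 NOR I4 = 0 NOR 1 = 0
y9 = y8 NOR y6 = 0 NOR 0 = 1
y10 = y8 AND y9 = 0 AND 1 = 0
y13 = I4 NOR y3 = 1 NOR 0 = 0
y14 = y13 AND y10 = 0 AND 0 = 0

y4 = 1, y7 = 0, y14 = 0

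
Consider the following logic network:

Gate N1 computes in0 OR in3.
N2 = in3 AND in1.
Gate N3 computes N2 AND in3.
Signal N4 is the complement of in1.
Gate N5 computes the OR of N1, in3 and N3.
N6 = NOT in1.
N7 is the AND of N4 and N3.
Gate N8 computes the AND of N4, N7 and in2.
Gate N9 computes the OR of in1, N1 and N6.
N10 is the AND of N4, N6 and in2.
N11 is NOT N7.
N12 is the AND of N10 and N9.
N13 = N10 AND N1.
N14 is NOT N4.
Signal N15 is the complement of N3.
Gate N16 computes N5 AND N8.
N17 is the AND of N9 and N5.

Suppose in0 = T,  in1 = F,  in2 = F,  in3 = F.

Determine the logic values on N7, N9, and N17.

N7 = F  N9 = T  N17 = T

N1 = in0 OR in3 = T OR F = T
N2 = in3 AND in1 = F AND F = F
N3 = N2 AND in3 = F AND F = F
N4 = NOT in1 = NOT F = T
N5 = N1 OR in3 OR N3 = T OR F OR F = T
N6 = NOT in1 = NOT F = T
N7 = N4 AND N3 = T AND F = F
N9 = in1 OR N1 OR N6 = F OR T OR T = T
N17 = N9 AND N5 = T AND T = T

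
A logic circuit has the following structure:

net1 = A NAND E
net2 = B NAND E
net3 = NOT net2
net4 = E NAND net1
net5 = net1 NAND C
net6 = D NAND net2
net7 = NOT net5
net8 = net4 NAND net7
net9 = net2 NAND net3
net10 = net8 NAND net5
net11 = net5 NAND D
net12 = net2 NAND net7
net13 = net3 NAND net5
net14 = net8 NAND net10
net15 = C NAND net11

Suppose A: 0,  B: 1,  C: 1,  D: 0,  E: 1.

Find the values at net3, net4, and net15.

net1 = A NAND E = 0 NAND 1 = 1
net2 = B NAND E = 1 NAND 1 = 0
net3 = NOT net2 = NOT 0 = 1
net4 = E NAND net1 = 1 NAND 1 = 0
net5 = net1 NAND C = 1 NAND 1 = 0
net11 = net5 NAND D = 0 NAND 0 = 1
net15 = C NAND net11 = 1 NAND 1 = 0

net3 = 1, net4 = 0, net15 = 0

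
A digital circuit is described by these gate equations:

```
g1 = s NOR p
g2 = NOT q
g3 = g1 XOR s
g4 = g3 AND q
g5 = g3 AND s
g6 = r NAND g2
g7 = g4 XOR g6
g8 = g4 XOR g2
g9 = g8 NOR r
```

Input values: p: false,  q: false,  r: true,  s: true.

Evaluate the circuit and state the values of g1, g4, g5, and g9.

g1 = false, g4 = false, g5 = true, g9 = false

g1 = s NOR p = true NOR false = false
g2 = NOT q = NOT false = true
g3 = g1 XOR s = false XOR true = true
g4 = g3 AND q = true AND false = false
g5 = g3 AND s = true AND true = true
g8 = g4 XOR g2 = false XOR true = true
g9 = g8 NOR r = true NOR true = false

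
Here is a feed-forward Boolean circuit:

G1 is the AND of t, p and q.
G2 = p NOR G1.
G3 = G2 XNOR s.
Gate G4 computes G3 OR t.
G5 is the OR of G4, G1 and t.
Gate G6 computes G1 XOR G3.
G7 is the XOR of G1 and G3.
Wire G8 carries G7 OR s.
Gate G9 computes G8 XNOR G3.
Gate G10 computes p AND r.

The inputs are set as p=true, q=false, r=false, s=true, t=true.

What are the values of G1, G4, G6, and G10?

G1 = t AND p AND q = true AND true AND false = false
G2 = p NOR G1 = true NOR false = false
G3 = G2 XNOR s = false XNOR true = false
G4 = G3 OR t = false OR true = true
G6 = G1 XOR G3 = false XOR false = false
G10 = p AND r = true AND false = false

G1 = false; G4 = true; G6 = false; G10 = false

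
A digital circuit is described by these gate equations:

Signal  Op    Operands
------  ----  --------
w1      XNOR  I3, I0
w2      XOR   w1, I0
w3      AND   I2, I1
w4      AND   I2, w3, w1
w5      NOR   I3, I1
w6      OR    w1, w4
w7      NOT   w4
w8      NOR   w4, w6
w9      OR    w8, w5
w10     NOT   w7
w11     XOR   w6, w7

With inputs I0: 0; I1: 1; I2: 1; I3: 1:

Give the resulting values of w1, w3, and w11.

w1 = 0; w3 = 1; w11 = 1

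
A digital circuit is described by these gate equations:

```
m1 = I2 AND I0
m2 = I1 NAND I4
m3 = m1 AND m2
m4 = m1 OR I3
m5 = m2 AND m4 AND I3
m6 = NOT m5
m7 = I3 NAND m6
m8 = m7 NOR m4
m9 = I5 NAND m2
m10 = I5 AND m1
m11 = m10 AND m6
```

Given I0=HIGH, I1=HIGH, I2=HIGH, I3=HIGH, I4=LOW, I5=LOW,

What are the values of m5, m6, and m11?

m1 = I2 AND I0 = HIGH AND HIGH = HIGH
m2 = I1 NAND I4 = HIGH NAND LOW = HIGH
m4 = m1 OR I3 = HIGH OR HIGH = HIGH
m5 = m2 AND m4 AND I3 = HIGH AND HIGH AND HIGH = HIGH
m6 = NOT m5 = NOT HIGH = LOW
m10 = I5 AND m1 = LOW AND HIGH = LOW
m11 = m10 AND m6 = LOW AND LOW = LOW

m5 = HIGH, m6 = LOW, m11 = LOW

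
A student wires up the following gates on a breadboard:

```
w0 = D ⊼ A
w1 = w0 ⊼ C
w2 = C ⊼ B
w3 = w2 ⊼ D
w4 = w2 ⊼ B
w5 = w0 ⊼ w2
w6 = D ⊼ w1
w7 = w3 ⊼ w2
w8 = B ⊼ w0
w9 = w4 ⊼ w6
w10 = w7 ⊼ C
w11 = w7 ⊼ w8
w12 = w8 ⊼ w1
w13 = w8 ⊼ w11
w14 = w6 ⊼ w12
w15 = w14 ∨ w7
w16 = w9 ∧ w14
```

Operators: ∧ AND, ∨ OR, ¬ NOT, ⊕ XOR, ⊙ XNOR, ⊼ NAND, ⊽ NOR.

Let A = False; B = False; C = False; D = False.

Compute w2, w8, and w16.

w2 = True, w8 = True, w16 = False

w0 = D NAND A = False NAND False = True
w1 = w0 NAND C = True NAND False = True
w2 = C NAND B = False NAND False = True
w4 = w2 NAND B = True NAND False = True
w6 = D NAND w1 = False NAND True = True
w8 = B NAND w0 = False NAND True = True
w9 = w4 NAND w6 = True NAND True = False
w12 = w8 NAND w1 = True NAND True = False
w14 = w6 NAND w12 = True NAND False = True
w16 = w9 AND w14 = False AND True = False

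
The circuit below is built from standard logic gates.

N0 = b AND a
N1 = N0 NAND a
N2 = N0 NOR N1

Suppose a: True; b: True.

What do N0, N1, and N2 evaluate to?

N0 = True  N1 = False  N2 = False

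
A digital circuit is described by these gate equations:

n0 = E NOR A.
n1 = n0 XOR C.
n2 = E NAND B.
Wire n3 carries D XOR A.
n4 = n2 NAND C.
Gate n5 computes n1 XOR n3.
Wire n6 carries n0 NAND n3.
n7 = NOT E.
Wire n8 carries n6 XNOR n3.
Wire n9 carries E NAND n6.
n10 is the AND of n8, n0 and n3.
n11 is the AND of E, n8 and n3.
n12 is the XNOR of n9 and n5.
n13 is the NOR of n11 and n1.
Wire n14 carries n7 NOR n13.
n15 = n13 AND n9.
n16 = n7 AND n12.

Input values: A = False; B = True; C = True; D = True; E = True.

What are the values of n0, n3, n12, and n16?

n0 = E NOR A = True NOR False = False
n1 = n0 XOR C = False XOR True = True
n3 = D XOR A = True XOR False = True
n5 = n1 XOR n3 = True XOR True = False
n6 = n0 NAND n3 = False NAND True = True
n7 = NOT E = NOT True = False
n9 = E NAND n6 = True NAND True = False
n12 = n9 XNOR n5 = False XNOR False = True
n16 = n7 AND n12 = False AND True = False

n0 = False, n3 = True, n12 = True, n16 = False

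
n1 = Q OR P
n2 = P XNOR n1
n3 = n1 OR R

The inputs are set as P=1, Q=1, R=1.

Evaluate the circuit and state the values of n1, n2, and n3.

n1 = 1, n2 = 1, n3 = 1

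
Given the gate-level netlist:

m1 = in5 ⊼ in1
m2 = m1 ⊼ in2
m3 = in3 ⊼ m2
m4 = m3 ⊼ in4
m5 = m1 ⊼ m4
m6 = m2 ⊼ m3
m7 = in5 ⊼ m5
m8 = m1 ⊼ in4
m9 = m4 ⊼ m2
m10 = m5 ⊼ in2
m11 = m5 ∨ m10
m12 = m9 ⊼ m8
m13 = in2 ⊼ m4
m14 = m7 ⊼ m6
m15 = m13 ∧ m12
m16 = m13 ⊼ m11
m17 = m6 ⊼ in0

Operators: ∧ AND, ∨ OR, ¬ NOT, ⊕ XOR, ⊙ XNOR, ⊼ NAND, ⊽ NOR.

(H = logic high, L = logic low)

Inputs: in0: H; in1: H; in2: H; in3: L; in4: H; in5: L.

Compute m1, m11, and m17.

m1 = H; m11 = H; m17 = L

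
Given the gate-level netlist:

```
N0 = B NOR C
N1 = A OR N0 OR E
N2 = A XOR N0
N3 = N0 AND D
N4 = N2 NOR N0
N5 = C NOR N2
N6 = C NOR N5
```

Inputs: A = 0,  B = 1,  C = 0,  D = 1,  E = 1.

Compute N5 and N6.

N0 = B NOR C = 1 NOR 0 = 0
N2 = A XOR N0 = 0 XOR 0 = 0
N5 = C NOR N2 = 0 NOR 0 = 1
N6 = C NOR N5 = 0 NOR 1 = 0

N5 = 1, N6 = 0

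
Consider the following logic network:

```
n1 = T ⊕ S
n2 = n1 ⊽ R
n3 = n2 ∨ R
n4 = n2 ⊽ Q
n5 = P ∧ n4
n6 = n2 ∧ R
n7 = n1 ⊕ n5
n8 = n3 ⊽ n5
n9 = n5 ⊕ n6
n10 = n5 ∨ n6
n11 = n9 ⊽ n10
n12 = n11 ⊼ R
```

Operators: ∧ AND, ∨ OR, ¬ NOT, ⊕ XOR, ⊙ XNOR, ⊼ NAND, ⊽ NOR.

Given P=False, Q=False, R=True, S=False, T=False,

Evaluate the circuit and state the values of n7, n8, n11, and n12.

n1 = T XOR S = False XOR False = False
n2 = n1 NOR R = False NOR True = False
n3 = n2 OR R = False OR True = True
n4 = n2 NOR Q = False NOR False = True
n5 = P AND n4 = False AND True = False
n6 = n2 AND R = False AND True = False
n7 = n1 XOR n5 = False XOR False = False
n8 = n3 NOR n5 = True NOR False = False
n9 = n5 XOR n6 = False XOR False = False
n10 = n5 OR n6 = False OR False = False
n11 = n9 NOR n10 = False NOR False = True
n12 = n11 NAND R = True NAND True = False

n7 = False, n8 = False, n11 = True, n12 = False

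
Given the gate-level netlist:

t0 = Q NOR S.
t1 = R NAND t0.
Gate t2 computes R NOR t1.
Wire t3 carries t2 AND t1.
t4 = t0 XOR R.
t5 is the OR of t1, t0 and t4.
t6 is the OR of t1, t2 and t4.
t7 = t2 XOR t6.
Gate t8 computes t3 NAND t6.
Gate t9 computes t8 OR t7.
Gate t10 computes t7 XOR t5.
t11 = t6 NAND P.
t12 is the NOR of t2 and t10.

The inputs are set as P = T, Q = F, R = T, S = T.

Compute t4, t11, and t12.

t4 = T, t11 = F, t12 = T

t0 = Q NOR S = F NOR T = F
t1 = R NAND t0 = T NAND F = T
t2 = R NOR t1 = T NOR T = F
t4 = t0 XOR R = F XOR T = T
t5 = t1 OR t0 OR t4 = T OR F OR T = T
t6 = t1 OR t2 OR t4 = T OR F OR T = T
t7 = t2 XOR t6 = F XOR T = T
t10 = t7 XOR t5 = T XOR T = F
t11 = t6 NAND P = T NAND T = F
t12 = t2 NOR t10 = F NOR F = T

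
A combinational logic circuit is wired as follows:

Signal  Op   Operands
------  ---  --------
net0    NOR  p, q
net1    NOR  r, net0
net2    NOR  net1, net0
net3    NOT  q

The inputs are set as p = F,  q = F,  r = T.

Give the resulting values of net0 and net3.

net0 = T; net3 = T

net0 = p NOR q = F NOR F = T
net3 = NOT q = NOT F = T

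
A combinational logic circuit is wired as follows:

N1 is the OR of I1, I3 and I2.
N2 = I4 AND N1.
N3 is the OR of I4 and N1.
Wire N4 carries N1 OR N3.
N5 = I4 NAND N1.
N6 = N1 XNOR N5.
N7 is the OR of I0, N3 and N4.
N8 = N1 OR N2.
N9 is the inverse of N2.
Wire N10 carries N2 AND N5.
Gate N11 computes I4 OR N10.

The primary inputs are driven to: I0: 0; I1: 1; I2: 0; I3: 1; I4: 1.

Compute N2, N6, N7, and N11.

N2 = 1  N6 = 0  N7 = 1  N11 = 1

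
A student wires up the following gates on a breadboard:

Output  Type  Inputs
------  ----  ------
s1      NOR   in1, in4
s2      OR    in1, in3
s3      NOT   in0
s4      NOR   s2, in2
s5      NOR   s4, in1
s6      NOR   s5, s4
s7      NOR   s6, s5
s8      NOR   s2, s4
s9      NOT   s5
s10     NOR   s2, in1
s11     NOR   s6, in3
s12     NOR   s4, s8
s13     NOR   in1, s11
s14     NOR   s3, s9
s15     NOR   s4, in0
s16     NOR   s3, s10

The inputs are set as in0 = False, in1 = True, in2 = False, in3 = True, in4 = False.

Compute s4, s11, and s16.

s4 = False, s11 = False, s16 = False

s2 = in1 OR in3 = True OR True = True
s3 = NOT in0 = NOT False = True
s4 = s2 NOR in2 = True NOR False = False
s5 = s4 NOR in1 = False NOR True = False
s6 = s5 NOR s4 = False NOR False = True
s10 = s2 NOR in1 = True NOR True = False
s11 = s6 NOR in3 = True NOR True = False
s16 = s3 NOR s10 = True NOR False = False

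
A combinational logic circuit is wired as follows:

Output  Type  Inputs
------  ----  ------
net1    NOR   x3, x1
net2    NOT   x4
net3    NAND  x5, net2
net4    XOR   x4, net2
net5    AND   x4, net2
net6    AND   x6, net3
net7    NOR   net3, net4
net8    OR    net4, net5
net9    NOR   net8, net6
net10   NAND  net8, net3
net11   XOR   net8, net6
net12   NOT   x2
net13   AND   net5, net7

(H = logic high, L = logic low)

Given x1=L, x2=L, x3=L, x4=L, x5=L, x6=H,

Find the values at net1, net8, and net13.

net1 = H, net8 = H, net13 = L

net1 = x3 NOR x1 = L NOR L = H
net2 = NOT x4 = NOT L = H
net3 = x5 NAND net2 = L NAND H = H
net4 = x4 XOR net2 = L XOR H = H
net5 = x4 AND net2 = L AND H = L
net7 = net3 NOR net4 = H NOR H = L
net8 = net4 OR net5 = H OR L = H
net13 = net5 AND net7 = L AND L = L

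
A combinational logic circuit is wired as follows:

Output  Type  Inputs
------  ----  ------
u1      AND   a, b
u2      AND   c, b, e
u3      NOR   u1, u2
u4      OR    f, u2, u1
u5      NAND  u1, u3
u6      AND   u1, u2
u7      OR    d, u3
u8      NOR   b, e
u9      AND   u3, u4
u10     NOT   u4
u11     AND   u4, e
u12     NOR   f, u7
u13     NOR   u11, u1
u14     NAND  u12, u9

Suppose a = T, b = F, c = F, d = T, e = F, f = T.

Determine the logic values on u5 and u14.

u1 = a AND b = T AND F = F
u2 = c AND b AND e = F AND F AND F = F
u3 = u1 NOR u2 = F NOR F = T
u4 = f OR u2 OR u1 = T OR F OR F = T
u5 = u1 NAND u3 = F NAND T = T
u7 = d OR u3 = T OR T = T
u9 = u3 AND u4 = T AND T = T
u12 = f NOR u7 = T NOR T = F
u14 = u12 NAND u9 = F NAND T = T

u5 = T, u14 = T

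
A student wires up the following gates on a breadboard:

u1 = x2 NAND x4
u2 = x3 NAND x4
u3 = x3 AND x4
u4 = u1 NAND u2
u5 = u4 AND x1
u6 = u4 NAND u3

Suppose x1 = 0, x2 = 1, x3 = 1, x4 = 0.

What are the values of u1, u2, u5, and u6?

u1 = x2 NAND x4 = 1 NAND 0 = 1
u2 = x3 NAND x4 = 1 NAND 0 = 1
u3 = x3 AND x4 = 1 AND 0 = 0
u4 = u1 NAND u2 = 1 NAND 1 = 0
u5 = u4 AND x1 = 0 AND 0 = 0
u6 = u4 NAND u3 = 0 NAND 0 = 1

u1 = 1  u2 = 1  u5 = 0  u6 = 1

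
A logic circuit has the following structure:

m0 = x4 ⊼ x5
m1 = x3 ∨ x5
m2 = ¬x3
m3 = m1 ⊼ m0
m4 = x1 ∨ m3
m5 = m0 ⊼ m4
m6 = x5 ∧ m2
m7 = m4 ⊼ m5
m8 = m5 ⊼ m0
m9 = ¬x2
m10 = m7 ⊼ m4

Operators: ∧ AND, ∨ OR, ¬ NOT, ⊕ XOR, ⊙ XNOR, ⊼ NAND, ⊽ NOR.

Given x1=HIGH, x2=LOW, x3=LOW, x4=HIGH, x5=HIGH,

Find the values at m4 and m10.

m0 = x4 NAND x5 = HIGH NAND HIGH = LOW
m1 = x3 OR x5 = LOW OR HIGH = HIGH
m3 = m1 NAND m0 = HIGH NAND LOW = HIGH
m4 = x1 OR m3 = HIGH OR HIGH = HIGH
m5 = m0 NAND m4 = LOW NAND HIGH = HIGH
m7 = m4 NAND m5 = HIGH NAND HIGH = LOW
m10 = m7 NAND m4 = LOW NAND HIGH = HIGH

m4 = HIGH, m10 = HIGH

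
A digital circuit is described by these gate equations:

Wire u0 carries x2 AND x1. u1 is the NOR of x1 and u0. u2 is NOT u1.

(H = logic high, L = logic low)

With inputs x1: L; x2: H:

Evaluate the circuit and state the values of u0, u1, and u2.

u0 = L, u1 = H, u2 = L

u0 = x2 AND x1 = H AND L = L
u1 = x1 NOR u0 = L NOR L = H
u2 = NOT u1 = NOT H = L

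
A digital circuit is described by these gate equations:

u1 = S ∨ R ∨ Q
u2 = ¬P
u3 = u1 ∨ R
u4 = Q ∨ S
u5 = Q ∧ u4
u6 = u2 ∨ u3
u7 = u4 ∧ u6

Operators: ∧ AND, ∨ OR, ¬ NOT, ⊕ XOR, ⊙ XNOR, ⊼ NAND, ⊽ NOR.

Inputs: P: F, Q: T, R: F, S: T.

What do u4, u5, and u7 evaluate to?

u4 = T; u5 = T; u7 = T

u1 = S OR R OR Q = T OR F OR T = T
u2 = NOT P = NOT F = T
u3 = u1 OR R = T OR F = T
u4 = Q OR S = T OR T = T
u5 = Q AND u4 = T AND T = T
u6 = u2 OR u3 = T OR T = T
u7 = u4 AND u6 = T AND T = T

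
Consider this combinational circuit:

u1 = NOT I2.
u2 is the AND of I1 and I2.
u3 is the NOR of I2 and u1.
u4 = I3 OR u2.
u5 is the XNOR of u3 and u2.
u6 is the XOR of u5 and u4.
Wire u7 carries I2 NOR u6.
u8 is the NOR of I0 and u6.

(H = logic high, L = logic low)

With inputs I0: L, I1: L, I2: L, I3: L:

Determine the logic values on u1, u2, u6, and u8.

u1 = H, u2 = L, u6 = H, u8 = L

u1 = NOT I2 = NOT L = H
u2 = I1 AND I2 = L AND L = L
u3 = I2 NOR u1 = L NOR H = L
u4 = I3 OR u2 = L OR L = L
u5 = u3 XNOR u2 = L XNOR L = H
u6 = u5 XOR u4 = H XOR L = H
u8 = I0 NOR u6 = L NOR H = L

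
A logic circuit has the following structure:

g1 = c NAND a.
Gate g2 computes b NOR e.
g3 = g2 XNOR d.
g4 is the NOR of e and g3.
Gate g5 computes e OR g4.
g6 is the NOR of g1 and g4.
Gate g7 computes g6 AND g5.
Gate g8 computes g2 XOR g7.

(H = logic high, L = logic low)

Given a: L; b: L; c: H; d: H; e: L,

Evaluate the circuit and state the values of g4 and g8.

g1 = c NAND a = H NAND L = H
g2 = b NOR e = L NOR L = H
g3 = g2 XNOR d = H XNOR H = H
g4 = e NOR g3 = L NOR H = L
g5 = e OR g4 = L OR L = L
g6 = g1 NOR g4 = H NOR L = L
g7 = g6 AND g5 = L AND L = L
g8 = g2 XOR g7 = H XOR L = H

g4 = L, g8 = H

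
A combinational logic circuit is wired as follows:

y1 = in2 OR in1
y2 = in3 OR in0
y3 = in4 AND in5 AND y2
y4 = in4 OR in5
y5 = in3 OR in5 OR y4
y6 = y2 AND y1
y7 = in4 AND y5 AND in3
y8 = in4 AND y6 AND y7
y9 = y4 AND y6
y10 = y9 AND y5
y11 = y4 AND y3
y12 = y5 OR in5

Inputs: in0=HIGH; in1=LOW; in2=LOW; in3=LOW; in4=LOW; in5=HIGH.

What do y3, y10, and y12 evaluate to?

y3 = LOW, y10 = LOW, y12 = HIGH

y1 = in2 OR in1 = LOW OR LOW = LOW
y2 = in3 OR in0 = LOW OR HIGH = HIGH
y3 = in4 AND in5 AND y2 = LOW AND HIGH AND HIGH = LOW
y4 = in4 OR in5 = LOW OR HIGH = HIGH
y5 = in3 OR in5 OR y4 = LOW OR HIGH OR HIGH = HIGH
y6 = y2 AND y1 = HIGH AND LOW = LOW
y9 = y4 AND y6 = HIGH AND LOW = LOW
y10 = y9 AND y5 = LOW AND HIGH = LOW
y12 = y5 OR in5 = HIGH OR HIGH = HIGH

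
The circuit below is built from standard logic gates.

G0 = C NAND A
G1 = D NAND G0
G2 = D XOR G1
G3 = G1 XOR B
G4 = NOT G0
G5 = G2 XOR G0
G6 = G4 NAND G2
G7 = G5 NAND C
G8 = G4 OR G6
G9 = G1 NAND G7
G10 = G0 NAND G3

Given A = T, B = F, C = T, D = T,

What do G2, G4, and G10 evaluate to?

G0 = C NAND A = T NAND T = F
G1 = D NAND G0 = T NAND F = T
G2 = D XOR G1 = T XOR T = F
G3 = G1 XOR B = T XOR F = T
G4 = NOT G0 = NOT F = T
G10 = G0 NAND G3 = F NAND T = T

G2 = F; G4 = T; G10 = T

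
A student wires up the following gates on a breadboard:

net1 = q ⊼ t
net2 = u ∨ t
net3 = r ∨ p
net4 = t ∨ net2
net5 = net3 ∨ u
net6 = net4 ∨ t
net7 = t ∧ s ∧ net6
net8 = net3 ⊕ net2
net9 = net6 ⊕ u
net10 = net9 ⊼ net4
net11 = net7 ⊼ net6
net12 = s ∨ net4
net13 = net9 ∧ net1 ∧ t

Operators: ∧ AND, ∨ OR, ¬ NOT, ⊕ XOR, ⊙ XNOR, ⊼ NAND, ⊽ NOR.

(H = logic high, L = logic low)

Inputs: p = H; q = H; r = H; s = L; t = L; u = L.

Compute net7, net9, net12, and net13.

net7 = L, net9 = L, net12 = L, net13 = L

net1 = q NAND t = H NAND L = H
net2 = u OR t = L OR L = L
net4 = t OR net2 = L OR L = L
net6 = net4 OR t = L OR L = L
net7 = t AND s AND net6 = L AND L AND L = L
net9 = net6 XOR u = L XOR L = L
net12 = s OR net4 = L OR L = L
net13 = net9 AND net1 AND t = L AND H AND L = L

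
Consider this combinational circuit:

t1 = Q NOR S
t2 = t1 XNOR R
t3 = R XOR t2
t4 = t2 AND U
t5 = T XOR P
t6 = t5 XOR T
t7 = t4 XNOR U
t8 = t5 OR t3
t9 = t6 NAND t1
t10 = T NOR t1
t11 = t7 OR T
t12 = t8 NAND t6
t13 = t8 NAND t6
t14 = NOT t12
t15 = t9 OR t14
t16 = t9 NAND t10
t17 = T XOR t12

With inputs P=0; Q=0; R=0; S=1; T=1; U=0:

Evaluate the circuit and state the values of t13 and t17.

t13 = 1; t17 = 0

t1 = Q NOR S = 0 NOR 1 = 0
t2 = t1 XNOR R = 0 XNOR 0 = 1
t3 = R XOR t2 = 0 XOR 1 = 1
t5 = T XOR P = 1 XOR 0 = 1
t6 = t5 XOR T = 1 XOR 1 = 0
t8 = t5 OR t3 = 1 OR 1 = 1
t12 = t8 NAND t6 = 1 NAND 0 = 1
t13 = t8 NAND t6 = 1 NAND 0 = 1
t17 = T XOR t12 = 1 XOR 1 = 0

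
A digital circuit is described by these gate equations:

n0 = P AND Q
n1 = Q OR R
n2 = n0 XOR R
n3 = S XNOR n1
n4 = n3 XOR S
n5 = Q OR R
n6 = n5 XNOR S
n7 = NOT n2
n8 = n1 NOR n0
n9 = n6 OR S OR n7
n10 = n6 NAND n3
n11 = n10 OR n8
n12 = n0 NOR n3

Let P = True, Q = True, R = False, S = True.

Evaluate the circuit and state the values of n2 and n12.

n2 = True, n12 = False

n0 = P AND Q = True AND True = True
n1 = Q OR R = True OR False = True
n2 = n0 XOR R = True XOR False = True
n3 = S XNOR n1 = True XNOR True = True
n12 = n0 NOR n3 = True NOR True = False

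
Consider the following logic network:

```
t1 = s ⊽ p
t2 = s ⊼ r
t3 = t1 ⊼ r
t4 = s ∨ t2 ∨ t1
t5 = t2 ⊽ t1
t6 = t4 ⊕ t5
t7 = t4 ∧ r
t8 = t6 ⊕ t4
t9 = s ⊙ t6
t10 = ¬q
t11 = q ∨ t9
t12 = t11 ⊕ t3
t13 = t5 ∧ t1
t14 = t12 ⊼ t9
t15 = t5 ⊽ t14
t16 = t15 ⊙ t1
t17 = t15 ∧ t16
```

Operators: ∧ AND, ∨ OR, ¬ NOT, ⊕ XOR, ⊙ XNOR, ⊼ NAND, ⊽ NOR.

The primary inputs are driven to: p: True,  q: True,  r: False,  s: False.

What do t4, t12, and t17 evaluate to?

t4 = True; t12 = False; t17 = False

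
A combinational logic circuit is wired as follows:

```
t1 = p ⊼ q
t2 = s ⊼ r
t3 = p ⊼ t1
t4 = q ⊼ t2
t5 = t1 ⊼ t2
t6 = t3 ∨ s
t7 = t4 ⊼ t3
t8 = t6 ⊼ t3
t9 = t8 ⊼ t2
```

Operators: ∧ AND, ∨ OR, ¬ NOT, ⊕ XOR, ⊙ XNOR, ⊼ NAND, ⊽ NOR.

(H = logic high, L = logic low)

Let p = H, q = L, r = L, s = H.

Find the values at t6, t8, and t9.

t6 = H, t8 = H, t9 = L

t1 = p NAND q = H NAND L = H
t2 = s NAND r = H NAND L = H
t3 = p NAND t1 = H NAND H = L
t6 = t3 OR s = L OR H = H
t8 = t6 NAND t3 = H NAND L = H
t9 = t8 NAND t2 = H NAND H = L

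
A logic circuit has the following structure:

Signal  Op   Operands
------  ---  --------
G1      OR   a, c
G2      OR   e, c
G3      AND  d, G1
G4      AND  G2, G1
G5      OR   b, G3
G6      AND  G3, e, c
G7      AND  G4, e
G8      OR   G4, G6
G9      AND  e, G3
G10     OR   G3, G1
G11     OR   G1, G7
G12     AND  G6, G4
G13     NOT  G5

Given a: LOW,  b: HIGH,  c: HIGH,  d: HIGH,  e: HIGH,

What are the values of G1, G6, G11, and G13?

G1 = a OR c = LOW OR HIGH = HIGH
G2 = e OR c = HIGH OR HIGH = HIGH
G3 = d AND G1 = HIGH AND HIGH = HIGH
G4 = G2 AND G1 = HIGH AND HIGH = HIGH
G5 = b OR G3 = HIGH OR HIGH = HIGH
G6 = G3 AND e AND c = HIGH AND HIGH AND HIGH = HIGH
G7 = G4 AND e = HIGH AND HIGH = HIGH
G11 = G1 OR G7 = HIGH OR HIGH = HIGH
G13 = NOT G5 = NOT HIGH = LOW

G1 = HIGH, G6 = HIGH, G11 = HIGH, G13 = LOW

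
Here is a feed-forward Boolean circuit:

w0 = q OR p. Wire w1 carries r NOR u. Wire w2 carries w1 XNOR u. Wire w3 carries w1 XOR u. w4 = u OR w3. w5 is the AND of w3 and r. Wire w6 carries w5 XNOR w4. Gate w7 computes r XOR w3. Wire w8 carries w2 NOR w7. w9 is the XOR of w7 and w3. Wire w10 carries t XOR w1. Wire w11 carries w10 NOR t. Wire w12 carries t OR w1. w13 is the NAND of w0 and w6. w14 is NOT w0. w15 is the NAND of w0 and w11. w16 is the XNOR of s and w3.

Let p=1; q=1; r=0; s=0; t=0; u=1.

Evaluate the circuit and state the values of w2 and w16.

w2 = 0, w16 = 0

w1 = r NOR u = 0 NOR 1 = 0
w2 = w1 XNOR u = 0 XNOR 1 = 0
w3 = w1 XOR u = 0 XOR 1 = 1
w16 = s XNOR w3 = 0 XNOR 1 = 0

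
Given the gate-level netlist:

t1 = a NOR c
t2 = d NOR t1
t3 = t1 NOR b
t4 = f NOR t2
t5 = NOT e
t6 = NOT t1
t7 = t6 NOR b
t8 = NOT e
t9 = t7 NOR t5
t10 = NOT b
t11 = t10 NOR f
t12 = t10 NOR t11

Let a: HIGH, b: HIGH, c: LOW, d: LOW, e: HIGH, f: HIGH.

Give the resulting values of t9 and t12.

t9 = HIGH  t12 = HIGH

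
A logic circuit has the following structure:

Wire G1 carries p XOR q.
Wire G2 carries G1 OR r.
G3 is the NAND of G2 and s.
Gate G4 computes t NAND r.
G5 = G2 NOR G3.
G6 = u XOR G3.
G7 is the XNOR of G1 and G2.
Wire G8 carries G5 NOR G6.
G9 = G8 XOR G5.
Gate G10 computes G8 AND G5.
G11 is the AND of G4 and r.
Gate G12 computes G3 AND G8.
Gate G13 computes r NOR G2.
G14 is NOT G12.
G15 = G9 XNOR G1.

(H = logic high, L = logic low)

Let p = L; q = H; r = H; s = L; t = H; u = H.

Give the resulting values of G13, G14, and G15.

G13 = L; G14 = L; G15 = H

G1 = p XOR q = L XOR H = H
G2 = G1 OR r = H OR H = H
G3 = G2 NAND s = H NAND L = H
G5 = G2 NOR G3 = H NOR H = L
G6 = u XOR G3 = H XOR H = L
G8 = G5 NOR G6 = L NOR L = H
G9 = G8 XOR G5 = H XOR L = H
G12 = G3 AND G8 = H AND H = H
G13 = r NOR G2 = H NOR H = L
G14 = NOT G12 = NOT H = L
G15 = G9 XNOR G1 = H XNOR H = H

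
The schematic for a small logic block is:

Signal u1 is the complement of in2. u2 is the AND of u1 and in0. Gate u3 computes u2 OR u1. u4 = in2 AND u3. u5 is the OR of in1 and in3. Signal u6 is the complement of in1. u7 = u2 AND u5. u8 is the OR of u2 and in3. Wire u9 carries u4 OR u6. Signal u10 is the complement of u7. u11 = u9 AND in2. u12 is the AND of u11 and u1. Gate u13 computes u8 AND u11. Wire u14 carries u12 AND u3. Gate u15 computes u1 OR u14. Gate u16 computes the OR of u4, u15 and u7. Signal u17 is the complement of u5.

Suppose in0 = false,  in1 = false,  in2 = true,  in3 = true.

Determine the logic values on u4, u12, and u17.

u1 = NOT in2 = NOT true = false
u2 = u1 AND in0 = false AND false = false
u3 = u2 OR u1 = false OR false = false
u4 = in2 AND u3 = true AND false = false
u5 = in1 OR in3 = false OR true = true
u6 = NOT in1 = NOT false = true
u9 = u4 OR u6 = false OR true = true
u11 = u9 AND in2 = true AND true = true
u12 = u11 AND u1 = true AND false = false
u17 = NOT u5 = NOT true = false

u4 = false  u12 = false  u17 = false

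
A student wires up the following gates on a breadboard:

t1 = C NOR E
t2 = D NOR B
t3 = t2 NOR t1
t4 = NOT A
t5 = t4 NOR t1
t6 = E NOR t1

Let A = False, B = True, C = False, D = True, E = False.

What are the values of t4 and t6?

t1 = C NOR E = False NOR False = True
t4 = NOT A = NOT False = True
t6 = E NOR t1 = False NOR True = False

t4 = True; t6 = False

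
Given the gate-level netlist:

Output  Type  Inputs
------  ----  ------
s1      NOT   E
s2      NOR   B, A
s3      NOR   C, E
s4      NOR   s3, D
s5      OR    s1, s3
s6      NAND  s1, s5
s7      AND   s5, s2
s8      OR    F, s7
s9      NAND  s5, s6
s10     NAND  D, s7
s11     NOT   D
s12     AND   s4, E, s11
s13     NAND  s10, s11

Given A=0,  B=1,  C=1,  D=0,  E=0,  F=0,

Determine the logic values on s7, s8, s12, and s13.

s1 = NOT E = NOT 0 = 1
s2 = B NOR A = 1 NOR 0 = 0
s3 = C NOR E = 1 NOR 0 = 0
s4 = s3 NOR D = 0 NOR 0 = 1
s5 = s1 OR s3 = 1 OR 0 = 1
s7 = s5 AND s2 = 1 AND 0 = 0
s8 = F OR s7 = 0 OR 0 = 0
s10 = D NAND s7 = 0 NAND 0 = 1
s11 = NOT D = NOT 0 = 1
s12 = s4 AND E AND s11 = 1 AND 0 AND 1 = 0
s13 = s10 NAND s11 = 1 NAND 1 = 0

s7 = 0, s8 = 0, s12 = 0, s13 = 0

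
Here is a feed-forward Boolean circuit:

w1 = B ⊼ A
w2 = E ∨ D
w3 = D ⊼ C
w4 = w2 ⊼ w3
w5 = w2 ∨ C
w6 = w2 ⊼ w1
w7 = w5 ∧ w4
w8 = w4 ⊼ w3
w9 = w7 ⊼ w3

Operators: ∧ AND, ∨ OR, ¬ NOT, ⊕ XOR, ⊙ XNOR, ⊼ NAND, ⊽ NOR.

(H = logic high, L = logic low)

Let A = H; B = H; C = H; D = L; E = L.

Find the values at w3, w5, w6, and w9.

w1 = B NAND A = H NAND H = L
w2 = E OR D = L OR L = L
w3 = D NAND C = L NAND H = H
w4 = w2 NAND w3 = L NAND H = H
w5 = w2 OR C = L OR H = H
w6 = w2 NAND w1 = L NAND L = H
w7 = w5 AND w4 = H AND H = H
w9 = w7 NAND w3 = H NAND H = L

w3 = H  w5 = H  w6 = H  w9 = L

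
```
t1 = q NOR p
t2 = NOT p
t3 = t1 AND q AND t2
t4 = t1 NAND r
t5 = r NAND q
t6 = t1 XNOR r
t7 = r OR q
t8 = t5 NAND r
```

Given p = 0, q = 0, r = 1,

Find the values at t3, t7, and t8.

t1 = q NOR p = 0 NOR 0 = 1
t2 = NOT p = NOT 0 = 1
t3 = t1 AND q AND t2 = 1 AND 0 AND 1 = 0
t5 = r NAND q = 1 NAND 0 = 1
t7 = r OR q = 1 OR 0 = 1
t8 = t5 NAND r = 1 NAND 1 = 0

t3 = 0  t7 = 1  t8 = 0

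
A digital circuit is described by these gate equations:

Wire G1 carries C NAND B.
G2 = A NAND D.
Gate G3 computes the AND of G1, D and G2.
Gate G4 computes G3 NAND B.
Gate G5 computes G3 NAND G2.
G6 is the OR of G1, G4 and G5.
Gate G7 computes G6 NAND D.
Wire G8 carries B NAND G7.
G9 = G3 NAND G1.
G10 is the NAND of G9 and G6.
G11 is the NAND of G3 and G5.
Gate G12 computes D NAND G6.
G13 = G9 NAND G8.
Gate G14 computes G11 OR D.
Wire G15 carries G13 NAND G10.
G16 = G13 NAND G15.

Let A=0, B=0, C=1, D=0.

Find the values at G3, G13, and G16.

G1 = C NAND B = 1 NAND 0 = 1
G2 = A NAND D = 0 NAND 0 = 1
G3 = G1 AND D AND G2 = 1 AND 0 AND 1 = 0
G4 = G3 NAND B = 0 NAND 0 = 1
G5 = G3 NAND G2 = 0 NAND 1 = 1
G6 = G1 OR G4 OR G5 = 1 OR 1 OR 1 = 1
G7 = G6 NAND D = 1 NAND 0 = 1
G8 = B NAND G7 = 0 NAND 1 = 1
G9 = G3 NAND G1 = 0 NAND 1 = 1
G10 = G9 NAND G6 = 1 NAND 1 = 0
G13 = G9 NAND G8 = 1 NAND 1 = 0
G15 = G13 NAND G10 = 0 NAND 0 = 1
G16 = G13 NAND G15 = 0 NAND 1 = 1

G3 = 0, G13 = 0, G16 = 1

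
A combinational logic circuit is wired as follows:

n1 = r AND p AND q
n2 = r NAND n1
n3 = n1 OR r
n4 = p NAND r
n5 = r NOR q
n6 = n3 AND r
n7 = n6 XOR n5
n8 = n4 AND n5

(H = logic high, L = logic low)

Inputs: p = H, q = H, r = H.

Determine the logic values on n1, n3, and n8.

n1 = H, n3 = H, n8 = L

n1 = r AND p AND q = H AND H AND H = H
n3 = n1 OR r = H OR H = H
n4 = p NAND r = H NAND H = L
n5 = r NOR q = H NOR H = L
n8 = n4 AND n5 = L AND L = L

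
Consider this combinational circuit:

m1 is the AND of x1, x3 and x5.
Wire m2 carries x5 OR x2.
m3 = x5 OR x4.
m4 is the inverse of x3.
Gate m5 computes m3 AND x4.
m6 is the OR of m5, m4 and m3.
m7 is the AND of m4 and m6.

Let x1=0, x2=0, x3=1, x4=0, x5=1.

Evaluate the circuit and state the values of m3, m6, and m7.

m3 = 1, m6 = 1, m7 = 0

m3 = x5 OR x4 = 1 OR 0 = 1
m4 = NOT x3 = NOT 1 = 0
m5 = m3 AND x4 = 1 AND 0 = 0
m6 = m5 OR m4 OR m3 = 0 OR 0 OR 1 = 1
m7 = m4 AND m6 = 0 AND 1 = 0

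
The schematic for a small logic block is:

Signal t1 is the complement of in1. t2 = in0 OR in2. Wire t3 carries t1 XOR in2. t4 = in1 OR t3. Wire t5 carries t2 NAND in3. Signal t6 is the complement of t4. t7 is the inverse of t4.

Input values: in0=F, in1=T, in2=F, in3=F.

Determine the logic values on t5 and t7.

t1 = NOT in1 = NOT T = F
t2 = in0 OR in2 = F OR F = F
t3 = t1 XOR in2 = F XOR F = F
t4 = in1 OR t3 = T OR F = T
t5 = t2 NAND in3 = F NAND F = T
t7 = NOT t4 = NOT T = F

t5 = T; t7 = F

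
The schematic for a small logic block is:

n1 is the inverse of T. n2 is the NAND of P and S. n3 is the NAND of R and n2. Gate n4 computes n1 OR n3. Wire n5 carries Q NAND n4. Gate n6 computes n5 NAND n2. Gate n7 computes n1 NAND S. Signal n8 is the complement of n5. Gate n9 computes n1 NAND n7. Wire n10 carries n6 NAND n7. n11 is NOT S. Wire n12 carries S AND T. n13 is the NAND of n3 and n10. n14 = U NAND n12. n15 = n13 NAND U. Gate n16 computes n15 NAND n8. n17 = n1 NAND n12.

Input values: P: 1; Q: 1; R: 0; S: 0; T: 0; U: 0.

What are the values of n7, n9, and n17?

n7 = 1  n9 = 0  n17 = 1

n1 = NOT T = NOT 0 = 1
n7 = n1 NAND S = 1 NAND 0 = 1
n9 = n1 NAND n7 = 1 NAND 1 = 0
n12 = S AND T = 0 AND 0 = 0
n17 = n1 NAND n12 = 1 NAND 0 = 1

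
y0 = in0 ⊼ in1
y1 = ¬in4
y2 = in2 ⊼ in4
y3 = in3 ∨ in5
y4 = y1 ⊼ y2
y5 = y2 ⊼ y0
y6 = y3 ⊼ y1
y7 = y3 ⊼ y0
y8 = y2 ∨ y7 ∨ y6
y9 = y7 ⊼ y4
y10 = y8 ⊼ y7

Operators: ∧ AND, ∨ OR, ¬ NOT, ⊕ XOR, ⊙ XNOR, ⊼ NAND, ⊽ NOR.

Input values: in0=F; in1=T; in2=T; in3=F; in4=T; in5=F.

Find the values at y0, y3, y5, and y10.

y0 = T, y3 = F, y5 = T, y10 = F

y0 = in0 NAND in1 = F NAND T = T
y1 = NOT in4 = NOT T = F
y2 = in2 NAND in4 = T NAND T = F
y3 = in3 OR in5 = F OR F = F
y5 = y2 NAND y0 = F NAND T = T
y6 = y3 NAND y1 = F NAND F = T
y7 = y3 NAND y0 = F NAND T = T
y8 = y2 OR y7 OR y6 = F OR T OR T = T
y10 = y8 NAND y7 = T NAND T = F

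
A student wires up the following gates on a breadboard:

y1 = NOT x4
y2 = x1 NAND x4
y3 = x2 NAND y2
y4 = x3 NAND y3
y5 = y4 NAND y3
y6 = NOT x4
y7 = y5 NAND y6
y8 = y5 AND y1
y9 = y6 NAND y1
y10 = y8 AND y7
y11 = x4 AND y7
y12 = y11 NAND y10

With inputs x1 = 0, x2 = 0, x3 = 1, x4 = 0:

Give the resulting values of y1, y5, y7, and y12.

y1 = 1, y5 = 1, y7 = 0, y12 = 1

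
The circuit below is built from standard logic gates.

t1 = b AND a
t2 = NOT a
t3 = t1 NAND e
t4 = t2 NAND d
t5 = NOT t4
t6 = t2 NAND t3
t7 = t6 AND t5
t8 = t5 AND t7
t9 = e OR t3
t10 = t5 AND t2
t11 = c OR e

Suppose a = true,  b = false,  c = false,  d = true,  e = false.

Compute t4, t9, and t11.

t1 = b AND a = false AND true = false
t2 = NOT a = NOT true = false
t3 = t1 NAND e = false NAND false = true
t4 = t2 NAND d = false NAND true = true
t9 = e OR t3 = false OR true = true
t11 = c OR e = false OR false = false

t4 = true, t9 = true, t11 = false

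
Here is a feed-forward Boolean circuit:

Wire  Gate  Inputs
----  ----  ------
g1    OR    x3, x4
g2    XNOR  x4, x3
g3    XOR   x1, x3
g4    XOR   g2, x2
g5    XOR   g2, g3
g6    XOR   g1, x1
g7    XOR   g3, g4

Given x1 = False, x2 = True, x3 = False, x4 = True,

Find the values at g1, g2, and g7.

g1 = x3 OR x4 = False OR True = True
g2 = x4 XNOR x3 = True XNOR False = False
g3 = x1 XOR x3 = False XOR False = False
g4 = g2 XOR x2 = False XOR True = True
g7 = g3 XOR g4 = False XOR True = True

g1 = True, g2 = False, g7 = True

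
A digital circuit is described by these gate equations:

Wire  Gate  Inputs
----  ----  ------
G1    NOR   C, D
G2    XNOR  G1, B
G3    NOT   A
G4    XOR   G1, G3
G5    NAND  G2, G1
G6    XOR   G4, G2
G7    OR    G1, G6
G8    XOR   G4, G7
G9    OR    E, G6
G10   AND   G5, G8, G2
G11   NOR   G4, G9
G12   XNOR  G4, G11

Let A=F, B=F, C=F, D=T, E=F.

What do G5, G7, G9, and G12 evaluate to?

G5 = T, G7 = F, G9 = F, G12 = F

G1 = C NOR D = F NOR T = F
G2 = G1 XNOR B = F XNOR F = T
G3 = NOT A = NOT F = T
G4 = G1 XOR G3 = F XOR T = T
G5 = G2 NAND G1 = T NAND F = T
G6 = G4 XOR G2 = T XOR T = F
G7 = G1 OR G6 = F OR F = F
G9 = E OR G6 = F OR F = F
G11 = G4 NOR G9 = T NOR F = F
G12 = G4 XNOR G11 = T XNOR F = F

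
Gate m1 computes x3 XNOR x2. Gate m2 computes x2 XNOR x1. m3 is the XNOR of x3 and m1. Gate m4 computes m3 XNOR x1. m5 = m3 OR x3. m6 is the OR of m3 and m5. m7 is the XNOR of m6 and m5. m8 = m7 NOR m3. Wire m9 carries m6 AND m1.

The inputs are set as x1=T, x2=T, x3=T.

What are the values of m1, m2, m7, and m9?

m1 = T, m2 = T, m7 = T, m9 = T

m1 = x3 XNOR x2 = T XNOR T = T
m2 = x2 XNOR x1 = T XNOR T = T
m3 = x3 XNOR m1 = T XNOR T = T
m5 = m3 OR x3 = T OR T = T
m6 = m3 OR m5 = T OR T = T
m7 = m6 XNOR m5 = T XNOR T = T
m9 = m6 AND m1 = T AND T = T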